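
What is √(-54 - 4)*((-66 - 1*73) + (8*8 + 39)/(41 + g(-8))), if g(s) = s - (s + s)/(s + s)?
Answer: -4345*I*√58/32 ≈ -1034.1*I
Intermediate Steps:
g(s) = -1 + s (g(s) = s - 2*s/(2*s) = s - 2*s*1/(2*s) = s - 1*1 = s - 1 = -1 + s)
√(-54 - 4)*((-66 - 1*73) + (8*8 + 39)/(41 + g(-8))) = √(-54 - 4)*((-66 - 1*73) + (8*8 + 39)/(41 + (-1 - 8))) = √(-58)*((-66 - 73) + (64 + 39)/(41 - 9)) = (I*√58)*(-139 + 103/32) = (I*√58)*(-4345/32) = -4345*I*√58/32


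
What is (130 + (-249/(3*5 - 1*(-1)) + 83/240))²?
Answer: 47430769/3600 ≈ 13175.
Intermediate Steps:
(130 + (-249/(3*5 - 1*(-1)) + 83/240))² = (130 + (-249/(15 + 1) + 83*(1/240)))² = (130 + (-249/16 + 83/240))² = (130 - 913/60)² = (6887/60)² = 47430769/3600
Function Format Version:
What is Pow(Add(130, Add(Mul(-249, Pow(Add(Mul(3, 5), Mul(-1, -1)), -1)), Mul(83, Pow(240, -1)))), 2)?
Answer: Rational(47430769, 3600) ≈ 13175.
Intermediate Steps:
Pow(Add(130, Add(Mul(-249, Pow(Add(Mul(3, 5), Mul(-1, -1)), -1)), Mul(83, Pow(240, -1)))), 2) = Pow(Add(130, Add(Mul(-249, Pow(Add(15, 1), -1)), Mul(83, Rational(1, 240)))), 2) = Pow(Add(130, Add(Mul(-249, Pow(16, -1)), Rational(83, 240))), 2) = Pow(Add(130, Add(Mul(-249, Rational(1, 16)), Rational(83, 240))), 2) = Pow(Add(130, Add(Rational(-249, 16), Rational(83, 240))), 2) = Pow(Add(130, Rational(-913, 60)), 2) = Pow(Rational(6887, 60), 2) = Rational(47430769, 3600)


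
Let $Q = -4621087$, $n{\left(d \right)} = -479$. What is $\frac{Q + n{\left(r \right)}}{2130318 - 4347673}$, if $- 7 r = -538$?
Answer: $\frac{4621566}{2217355} \approx 2.0843$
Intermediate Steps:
$r = \frac{538}{7}$ ($r = \left(- \frac{1}{7}\right) \left(-538\right) = \frac{538}{7} \approx 76.857$)
$\frac{Q + n{\left(r \right)}}{2130318 - 4347673} = \frac{-4621087 - 479}{2130318 - 4347673} = - \frac{4621566}{-2217355} = \left(-4621566\right) \left(- \frac{1}{2217355}\right) = \frac{4621566}{2217355}$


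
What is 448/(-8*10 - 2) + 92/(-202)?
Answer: -24510/4141 ≈ -5.9189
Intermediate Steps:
448/(-8*10 - 2) + 92/(-202) = 448/(-80 - 2) + 92*(-1/202) = 448/(-82) - 46/101 = 448*(-1/82) - 46/101 = -224/41 - 46/101 = -24510/4141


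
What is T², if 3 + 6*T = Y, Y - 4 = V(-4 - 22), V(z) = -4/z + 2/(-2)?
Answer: 1/1521 ≈ 0.00065746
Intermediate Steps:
V(z) = -1 - 4/z (V(z) = -4/z + 2*(-½) = -4/z - 1 = -1 - 4/z)
Y = 41/13 (Y = 4 + (-4 - (-4 - 22))/(-4 - 22) = 4 + (-4 - 1*(-26))/(-26) = 4 - (-4 + 26)/26 = 4 - 1/26*22 = 4 - 11/13 = 41/13 ≈ 3.1538)
T = 1/39 (T = -½ + (⅙)*(41/13) = -½ + 41/78 = 1/39 ≈ 0.025641)
T² = (1/39)² = 1/1521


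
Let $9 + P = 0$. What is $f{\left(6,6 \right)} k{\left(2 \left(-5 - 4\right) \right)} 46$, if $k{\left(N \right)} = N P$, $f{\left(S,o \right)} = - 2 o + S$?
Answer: $-44712$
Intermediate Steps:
$P = -9$ ($P = -9 + 0 = -9$)
$f{\left(S,o \right)} = S - 2 o$
$k{\left(N \right)} = - 9 N$ ($k{\left(N \right)} = N \left(-9\right) = - 9 N$)
$f{\left(6,6 \right)} k{\left(2 \left(-5 - 4\right) \right)} 46 = \left(6 - 12\right) \left(- 9 \cdot 2 \left(-5 - 4\right)\right) 46 = \left(6 - 12\right) \left(- 9 \cdot 2 \left(-9\right)\right) 46 = - 6 \left(\left(-9\right) \left(-18\right)\right) 46 = \left(-6\right) 162 \cdot 46 = \left(-972\right) 46 = -44712$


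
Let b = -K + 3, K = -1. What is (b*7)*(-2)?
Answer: -56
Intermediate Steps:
b = 4 (b = -1*(-1) + 3 = 1 + 3 = 4)
(b*7)*(-2) = (4*7)*(-2) = 28*(-2) = -56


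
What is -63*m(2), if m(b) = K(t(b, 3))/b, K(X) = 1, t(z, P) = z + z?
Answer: -63/2 ≈ -31.500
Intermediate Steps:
t(z, P) = 2*z
m(b) = 1/b
-63*m(2) = -63/2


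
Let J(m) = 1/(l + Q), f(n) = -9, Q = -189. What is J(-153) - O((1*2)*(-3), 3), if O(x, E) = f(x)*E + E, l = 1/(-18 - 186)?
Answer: 925164/38557 ≈ 23.995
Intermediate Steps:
l = -1/204 (l = 1/(-204) = -1/204 ≈ -0.0049020)
O(x, E) = -8*E (O(x, E) = -9*E + E = -8*E)
J(m) = -204/38557 (J(m) = 1/(-1/204 - 189) = 1/(-38557/204) = -204/38557)
J(-153) - O((1*2)*(-3), 3) = -204/38557 - (-8)*3 = -204/38557 - 1*(-24) = -204/38557 + 24 = 925164/38557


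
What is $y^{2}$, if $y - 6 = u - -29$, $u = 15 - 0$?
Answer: $2500$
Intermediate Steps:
$u = 15$ ($u = 15 + 0 = 15$)
$y = 50$ ($y = 6 + \left(15 - -29\right) = 6 + \left(15 + 29\right) = 6 + 44 = 50$)
$y^{2} = 50^{2} = 2500$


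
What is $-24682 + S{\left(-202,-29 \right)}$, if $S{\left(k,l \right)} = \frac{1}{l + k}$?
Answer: $- \frac{5701543}{231} \approx -24682.0$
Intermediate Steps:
$S{\left(k,l \right)} = \frac{1}{k + l}$
$-24682 + S{\left(-202,-29 \right)} = -24682 + \frac{1}{-202 - 29} = -24682 + \frac{1}{-231} = -24682 - \frac{1}{231} = - \frac{5701543}{231}$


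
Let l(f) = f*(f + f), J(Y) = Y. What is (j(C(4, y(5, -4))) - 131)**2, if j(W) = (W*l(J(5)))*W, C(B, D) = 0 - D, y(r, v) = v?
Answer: 447561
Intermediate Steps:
l(f) = 2*f**2 (l(f) = f*(2*f) = 2*f**2)
C(B, D) = -D
j(W) = 50*W**2 (j(W) = (W*(2*5**2))*W = (W*(2*25))*W = (W*50)*W = (50*W)*W = 50*W**2)
(j(C(4, y(5, -4))) - 131)**2 = (50*(-1*(-4))**2 - 131)**2 = (50*4**2 - 131)**2 = (50*16 - 131)**2 = (800 - 131)**2 = 669**2 = 447561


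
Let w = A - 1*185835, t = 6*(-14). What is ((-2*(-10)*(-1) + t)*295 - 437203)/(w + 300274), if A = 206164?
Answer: -467883/320603 ≈ -1.4594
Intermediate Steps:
t = -84
w = 20329 (w = 206164 - 1*185835 = 206164 - 185835 = 20329)
((-2*(-10)*(-1) + t)*295 - 437203)/(w + 300274) = ((-2*(-10)*(-1) - 84)*295 - 437203)/(20329 + 300274) = ((20*(-1) - 84)*295 - 437203)/320603 = ((-20 - 84)*295 - 437203)*(1/320603) = (-104*295 - 437203)*(1/320603) = (-30680 - 437203)*(1/320603) = -467883*1/320603 = -467883/320603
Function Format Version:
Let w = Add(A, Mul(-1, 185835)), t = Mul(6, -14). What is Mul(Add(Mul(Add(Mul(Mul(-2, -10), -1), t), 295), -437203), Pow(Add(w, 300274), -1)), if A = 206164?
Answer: Rational(-467883, 320603) ≈ -1.4594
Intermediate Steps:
t = -84
w = 20329 (w = Add(206164, Mul(-1, 185835)) = Add(206164, -185835) = 20329)
Mul(Add(Mul(Add(Mul(Mul(-2, -10), -1), t), 295), -437203), Pow(Add(w, 300274), -1)) = Mul(Add(Mul(Add(Mul(Mul(-2, -10), -1), -84), 295), -437203), Pow(Add(20329, 300274), -1)) = Mul(Add(Mul(Add(Mul(20, -1), -84), 295), -437203), Pow(320603, -1)) = Mul(Add(Mul(Add(-20, -84), 295), -437203), Rational(1, 320603)) = Mul(Add(Mul(-104, 295), -437203), Rational(1, 320603)) = Mul(Add(-30680, -437203), Rational(1, 320603)) = Mul(-467883, Rational(1, 320603)) = Rational(-467883, 320603)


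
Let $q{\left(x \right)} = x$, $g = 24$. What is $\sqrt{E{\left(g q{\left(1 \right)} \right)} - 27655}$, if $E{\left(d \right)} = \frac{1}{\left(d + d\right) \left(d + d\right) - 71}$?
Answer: $\frac{13 i \sqrt{815951598}}{2233} \approx 166.3 i$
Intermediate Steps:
$E{\left(d \right)} = \frac{1}{-71 + 4 d^{2}}$ ($E{\left(d \right)} = \frac{1}{2 d 2 d - 71} = \frac{1}{4 d^{2} - 71} = \frac{1}{-71 + 4 d^{2}}$)
$\sqrt{E{\left(g q{\left(1 \right)} \right)} - 27655} = \sqrt{\frac{1}{-71 + 4 \left(24 \cdot 1\right)^{2}} - 27655} = \sqrt{\frac{1}{-71 + 4 \cdot 24^{2}} - 27655} = \sqrt{\frac{1}{-71 + 4 \cdot 576} - 27655} = \sqrt{\frac{1}{-71 + 2304} - 27655} = \sqrt{\frac{1}{2233} - 27655} = \sqrt{- \frac{61753614}{2233}} = \frac{13 i \sqrt{815951598}}{2233}$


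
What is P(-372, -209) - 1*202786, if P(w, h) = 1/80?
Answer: -16222879/80 ≈ -2.0279e+5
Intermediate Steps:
P(w, h) = 1/80
P(-372, -209) - 1*202786 = 1/80 - 1*202786 = 1/80 - 202786 = -16222879/80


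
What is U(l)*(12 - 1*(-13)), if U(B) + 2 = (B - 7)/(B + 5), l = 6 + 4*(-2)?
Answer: -125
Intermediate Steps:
l = -2 (l = 6 - 8 = -2)
U(B) = -2 + (-7 + B)/(5 + B) (U(B) = -2 + (B - 7)/(B + 5) = -2 + (-7 + B)/(5 + B))
U(l)*(12 - 1*(-13)) = ((-17 - 1*(-2))/(5 - 2))*(12 - 1*(-13)) = ((-17 + 2)/3)*(12 + 13) = ((⅓)*(-15))*25 = -5*25 = -125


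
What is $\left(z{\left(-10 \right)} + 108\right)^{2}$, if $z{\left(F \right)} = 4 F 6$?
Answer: $17424$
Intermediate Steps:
$z{\left(F \right)} = 24 F$
$\left(z{\left(-10 \right)} + 108\right)^{2} = \left(24 \left(-10\right) + 108\right)^{2} = \left(-240 + 108\right)^{2} = \left(-132\right)^{2} = 17424$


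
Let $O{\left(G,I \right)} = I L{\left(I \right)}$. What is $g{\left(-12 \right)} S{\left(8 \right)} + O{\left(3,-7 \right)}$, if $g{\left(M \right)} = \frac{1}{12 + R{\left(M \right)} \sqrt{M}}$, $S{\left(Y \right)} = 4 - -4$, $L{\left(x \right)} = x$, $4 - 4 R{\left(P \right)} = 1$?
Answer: $\frac{9977}{201} - \frac{16 i \sqrt{3}}{201} \approx 49.637 - 0.13787 i$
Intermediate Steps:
$R{\left(P \right)} = \frac{3}{4}$ ($R{\left(P \right)} = 1 - \frac{1}{4} = \frac{3}{4}$)
$S{\left(Y \right)} = 8$ ($S{\left(Y \right)} = 4 + 4 = 8$)
$g{\left(M \right)} = \frac{1}{12 + \frac{3 \sqrt{M}}{4}}$
$O{\left(G,I \right)} = I^{2}$ ($O{\left(G,I \right)} = I I = I^{2}$)
$g{\left(-12 \right)} S{\left(8 \right)} + O{\left(3,-7 \right)} = \frac{4}{3 \left(16 + \sqrt{-12}\right)} 8 + \left(-7\right)^{2} = \frac{4}{3 \left(16 + 2 i \sqrt{3}\right)} 8 + 49 = \frac{32}{3 \left(16 + 2 i \sqrt{3}\right)} + 49 = 49 + \frac{32}{3 \left(16 + 2 i \sqrt{3}\right)}$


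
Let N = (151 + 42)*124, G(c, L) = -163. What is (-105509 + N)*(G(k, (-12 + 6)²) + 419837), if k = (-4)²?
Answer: -34235745898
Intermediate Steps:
k = 16
N = 23932 (N = 193*124 = 23932)
(-105509 + N)*(G(k, (-12 + 6)²) + 419837) = (-105509 + 23932)*(-163 + 419837) = -81577*419674 = -34235745898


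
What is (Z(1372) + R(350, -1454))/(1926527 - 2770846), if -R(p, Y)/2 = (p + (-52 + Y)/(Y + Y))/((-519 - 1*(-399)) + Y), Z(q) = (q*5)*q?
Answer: -10770041741813/966152543062 ≈ -11.147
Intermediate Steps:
Z(q) = 5*q**2 (Z(q) = (5*q)*q = 5*q**2)
R(p, Y) = -2*(p + (-52 + Y)/(2*Y))/(-120 + Y) (R(p, Y) = -2*(p + (-52 + Y)/(Y + Y))/((-519 - 1*(-399)) + Y) = -2*(p + (-52 + Y)/((2*Y)))/((-519 + 399) + Y) = -2*(p + (-52 + Y)*(1/(2*Y)))/(-120 + Y) = -2*(p + (-52 + Y)/(2*Y))/(-120 + Y))
(Z(1372) + R(350, -1454))/(1926527 - 2770846) = (5*1372**2 + (52 - 1*(-1454) - 2*(-1454)*350)/((-1454)*(-120 - 1454)))/(1926527 - 2770846) = (5*1882384 - 1/1454*(52 + 1454 + 1017800)/(-1574))/(-844319) = (9411920 - 1/1454*(-1/1574)*1019306)*(-1/844319) = (9411920 + 509653/1144298)*(-1/844319) = (10770041741813/1144298)*(-1/844319) = -10770041741813/966152543062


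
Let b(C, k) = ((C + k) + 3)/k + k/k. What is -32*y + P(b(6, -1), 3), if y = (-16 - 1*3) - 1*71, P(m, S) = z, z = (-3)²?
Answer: 2889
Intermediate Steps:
z = 9
b(C, k) = 1 + (3 + C + k)/k (b(C, k) = (3 + C + k)/k + 1 = 1 + (3 + C + k)/k)
P(m, S) = 9
y = -90 (y = (-16 - 3) - 71 = -19 - 71 = -90)
-32*y + P(b(6, -1), 3) = -32*(-90) + 9 = 2880 + 9 = 2889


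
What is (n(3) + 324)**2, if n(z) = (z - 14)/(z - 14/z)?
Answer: 2732409/25 ≈ 1.0930e+5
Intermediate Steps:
n(z) = (-14 + z)/(z - 14/z)
(n(3) + 324)**2 = (3*(-14 + 3)/(-14 + 3**2) + 324)**2 = (3*(-11)/(-14 + 9) + 324)**2 = (3*(-11)/(-5) + 324)**2 = (3*(-1/5)*(-11) + 324)**2 = (33/5 + 324)**2 = (1653/5)**2 = 2732409/25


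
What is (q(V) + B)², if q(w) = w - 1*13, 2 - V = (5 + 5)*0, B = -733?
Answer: 553536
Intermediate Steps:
V = 2 (V = 2 - (5 + 5)*0 = 2 - 10*0 = 2 - 1*0 = 2 + 0 = 2)
q(w) = -13 + w (q(w) = w - 13 = -13 + w)
(q(V) + B)² = ((-13 + 2) - 733)² = (-11 - 733)² = (-744)² = 553536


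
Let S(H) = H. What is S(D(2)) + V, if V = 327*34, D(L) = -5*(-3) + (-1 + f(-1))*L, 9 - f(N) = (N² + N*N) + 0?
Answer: 11145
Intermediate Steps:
f(N) = 9 - 2*N² (f(N) = 9 - ((N² + N*N) + 0) = 9 - ((N² + N²) + 0) = 9 - (2*N² + 0) = 9 - 2*N²)
D(L) = 15 + 6*L (D(L) = -5*(-3) + (-1 + (9 - 2*(-1)²))*L = 15 + (-1 + (9 - 2*1))*L = 15 + (-1 + (9 - 2))*L = 15 + (-1 + 7)*L = 15 + 6*L)
V = 11118
S(D(2)) + V = (15 + 6*2) + 11118 = (15 + 12) + 11118 = 27 + 11118 = 11145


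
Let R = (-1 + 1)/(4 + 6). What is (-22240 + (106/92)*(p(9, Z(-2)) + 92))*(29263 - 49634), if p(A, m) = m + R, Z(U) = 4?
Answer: 10368350096/23 ≈ 4.5080e+8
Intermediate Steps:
R = 0 (R = 0/10 = 0*(1/10) = 0)
p(A, m) = m (p(A, m) = m + 0 = m)
(-22240 + (106/92)*(p(9, Z(-2)) + 92))*(29263 - 49634) = (-22240 + (106/92)*(4 + 92))*(29263 - 49634) = (-22240 + (106*(1/92))*96)*(-20371) = (-22240 + (53/46)*96)*(-20371) = (-22240 + 2544/23)*(-20371) = -508976/23*(-20371) = 10368350096/23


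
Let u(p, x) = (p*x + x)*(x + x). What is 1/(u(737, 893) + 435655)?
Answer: 1/1177470379 ≈ 8.4928e-10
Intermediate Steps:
u(p, x) = 2*x*(x + p*x) (u(p, x) = (x + p*x)*(2*x) = 2*x*(x + p*x))
1/(u(737, 893) + 435655) = 1/(2*893²*(1 + 737) + 435655) = 1/(2*797449*738 + 435655) = 1/(1177034724 + 435655) = 1/1177470379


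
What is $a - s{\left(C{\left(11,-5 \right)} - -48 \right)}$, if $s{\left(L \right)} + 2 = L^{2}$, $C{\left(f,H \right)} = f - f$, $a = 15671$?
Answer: $13369$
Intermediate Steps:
$C{\left(f,H \right)} = 0$
$s{\left(L \right)} = -2 + L^{2}$
$a - s{\left(C{\left(11,-5 \right)} - -48 \right)} = 15671 - \left(-2 + \left(0 - -48\right)^{2}\right) = 15671 - \left(-2 + \left(0 + 48\right)^{2}\right) = 15671 - \left(-2 + 48^{2}\right) = 15671 - \left(-2 + 2304\right) = 15671 - 2302 = 13369$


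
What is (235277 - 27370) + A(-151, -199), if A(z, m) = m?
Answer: 207708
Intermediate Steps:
(235277 - 27370) + A(-151, -199) = (235277 - 27370) - 199 = 207907 - 199 = 207708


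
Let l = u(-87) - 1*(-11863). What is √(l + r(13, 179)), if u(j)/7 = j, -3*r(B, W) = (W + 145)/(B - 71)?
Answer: 2*√2366545/29 ≈ 106.09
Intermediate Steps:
r(B, W) = -(145 + W)/(3*(-71 + B)) (r(B, W) = -(W + 145)/(3*(B - 71)) = -(145 + W)/(3*(-71 + B)))
u(j) = 7*j
l = 11254 (l = 7*(-87) - 1*(-11863) = -609 + 11863 = 11254)
√(l + r(13, 179)) = √(11254 + (-145 - 1*179)/(3*(-71 + 13))) = √(11254 + (⅓)*(-145 - 179)/(-58)) = √(11254 + (⅓)*(-1/58)*(-324)) = √(11254 + 54/29) = √(326420/29) = 2*√2366545/29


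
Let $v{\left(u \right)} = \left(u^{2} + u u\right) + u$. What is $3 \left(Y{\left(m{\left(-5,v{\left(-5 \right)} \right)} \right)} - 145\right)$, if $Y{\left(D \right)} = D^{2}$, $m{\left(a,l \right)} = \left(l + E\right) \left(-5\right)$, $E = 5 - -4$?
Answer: $218265$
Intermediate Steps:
$v{\left(u \right)} = u + 2 u^{2}$ ($v{\left(u \right)} = \left(u^{2} + u^{2}\right) + u = 2 u^{2} + u = u + 2 u^{2}$)
$E = 9$ ($E = 5 + 4 = 9$)
$m{\left(a,l \right)} = -45 - 5 l$ ($m{\left(a,l \right)} = \left(l + 9\right) \left(-5\right) = \left(9 + l\right) \left(-5\right) = -45 - 5 l$)
$3 \left(Y{\left(m{\left(-5,v{\left(-5 \right)} \right)} \right)} - 145\right) = 3 \left(\left(-45 - 5 \left(- 5 \left(1 + 2 \left(-5\right)\right)\right)\right)^{2} - 145\right) = 3 \left(\left(-45 - 5 \left(- 5 \left(1 - 10\right)\right)\right)^{2} - 145\right) = 3 \left(\left(-45 - 5 \left(\left(-5\right) \left(-9\right)\right)\right)^{2} - 145\right) = 3 \left(\left(-45 - 225\right)^{2} - 145\right) = 3 \left(\left(-270\right)^{2} - 145\right) = 3 \left(72900 - 145\right) = 3 \cdot 72755 = 218265$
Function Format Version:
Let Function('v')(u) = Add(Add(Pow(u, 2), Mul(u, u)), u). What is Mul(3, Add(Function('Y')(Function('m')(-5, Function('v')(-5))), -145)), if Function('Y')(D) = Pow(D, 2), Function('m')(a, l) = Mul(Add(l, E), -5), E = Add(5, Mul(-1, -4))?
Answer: 218265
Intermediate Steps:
Function('v')(u) = Add(u, Mul(2, Pow(u, 2))) (Function('v')(u) = Add(Add(Pow(u, 2), Pow(u, 2)), u) = Add(Mul(2, Pow(u, 2)), u) = Add(u, Mul(2, Pow(u, 2))))
E = 9 (E = Add(5, 4) = 9)
Function('m')(a, l) = Add(-45, Mul(-5, l)) (Function('m')(a, l) = Mul(Add(l, 9), -5) = Mul(Add(9, l), -5) = Add(-45, Mul(-5, l)))
Mul(3, Add(Function('Y')(Function('m')(-5, Function('v')(-5))), -145)) = Mul(3, Add(Pow(Add(-45, Mul(-5, Mul(-5, Add(1, Mul(2, -5))))), 2), -145)) = Mul(3, Add(Pow(Add(-45, Mul(-5, Mul(-5, Add(1, -10)))), 2), -145)) = Mul(3, Add(Pow(Add(-45, Mul(-5, Mul(-5, -9))), 2), -145)) = Mul(3, Add(Pow(Add(-45, Mul(-5, 45)), 2), -145)) = Mul(3, Add(Pow(Add(-45, -225), 2), -145)) = Mul(3, Add(Pow(-270, 2), -145)) = Mul(3, Add(72900, -145)) = Mul(3, 72755) = 218265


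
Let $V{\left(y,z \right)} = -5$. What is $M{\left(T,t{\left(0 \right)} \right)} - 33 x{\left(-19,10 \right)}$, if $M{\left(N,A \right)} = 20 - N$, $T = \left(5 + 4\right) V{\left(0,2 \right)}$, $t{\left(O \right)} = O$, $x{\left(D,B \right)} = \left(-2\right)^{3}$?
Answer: $329$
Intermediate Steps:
$x{\left(D,B \right)} = -8$
$T = -45$ ($T = \left(5 + 4\right) \left(-5\right) = 9 \left(-5\right) = -45$)
$M{\left(T,t{\left(0 \right)} \right)} - 33 x{\left(-19,10 \right)} = \left(20 - -45\right) - -264 = \left(20 + 45\right) + 264 = 65 + 264 = 329$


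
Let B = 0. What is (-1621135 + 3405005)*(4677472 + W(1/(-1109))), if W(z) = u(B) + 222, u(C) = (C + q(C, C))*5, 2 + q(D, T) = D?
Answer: 8344380157080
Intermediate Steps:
q(D, T) = -2 + D
u(C) = -10 + 10*C (u(C) = (C + (-2 + C))*5 = (-2 + 2*C)*5 = -10 + 10*C)
W(z) = 212 (W(z) = (-10 + 10*0) + 222 = (-10 + 0) + 222 = -10 + 222 = 212)
(-1621135 + 3405005)*(4677472 + W(1/(-1109))) = (-1621135 + 3405005)*(4677472 + 212) = 1783870*4677684 = 8344380157080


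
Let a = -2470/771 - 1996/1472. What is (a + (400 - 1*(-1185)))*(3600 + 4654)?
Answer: 1850609493257/141864 ≈ 1.3045e+7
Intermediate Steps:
a = -1293689/283728 (a = -2470*1/771 - 1996*1/1472 = -2470/771 - 499/368 = -1293689/283728 ≈ -4.5596)
(a + (400 - 1*(-1185)))*(3600 + 4654) = (-1293689/283728 + (400 - 1*(-1185)))*(3600 + 4654) = (-1293689/283728 + (400 + 1185))*8254 = (-1293689/283728 + 1585)*8254 = (448415191/283728)*8254 = 1850609493257/141864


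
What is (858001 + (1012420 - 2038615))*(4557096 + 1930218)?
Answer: -1091127290916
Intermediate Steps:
(858001 + (1012420 - 2038615))*(4557096 + 1930218) = (858001 - 1026195)*6487314 = -168194*6487314 = -1091127290916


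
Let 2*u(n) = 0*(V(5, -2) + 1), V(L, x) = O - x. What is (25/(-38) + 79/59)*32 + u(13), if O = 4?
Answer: 24432/1121 ≈ 21.795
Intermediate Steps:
V(L, x) = 4 - x
u(n) = 0 (u(n) = (0*((4 - 1*(-2)) + 1))/2 = (0*((4 + 2) + 1))/2 = (0*(6 + 1))/2 = (0*7)/2 = (1/2)*0 = 0)
(25/(-38) + 79/59)*32 + u(13) = (25/(-38) + 79/59)*32 + 0 = (25*(-1/38) + 79*(1/59))*32 + 0 = (-25/38 + 79/59)*32 + 0 = (1527/2242)*32 + 0 = 24432/1121 + 0 = 24432/1121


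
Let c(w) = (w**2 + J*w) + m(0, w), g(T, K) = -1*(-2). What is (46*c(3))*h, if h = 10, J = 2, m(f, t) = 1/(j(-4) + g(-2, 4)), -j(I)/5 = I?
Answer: 76130/11 ≈ 6920.9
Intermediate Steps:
j(I) = -5*I
g(T, K) = 2
m(f, t) = 1/22 (m(f, t) = 1/(-5*(-4) + 2) = 1/(20 + 2) = 1/22)
c(w) = 1/22 + w**2 + 2*w (c(w) = (w**2 + 2*w) + 1/22 = 1/22 + w**2 + 2*w)
(46*c(3))*h = (46*(1/22 + 3**2 + 2*3))*10 = (46*(1/22 + 9 + 6))*10 = (46*(331/22))*10 = (7613/11)*10 = 76130/11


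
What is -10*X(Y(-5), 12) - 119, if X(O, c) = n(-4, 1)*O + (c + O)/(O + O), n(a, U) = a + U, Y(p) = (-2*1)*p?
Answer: 170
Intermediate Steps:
Y(p) = -2*p
n(a, U) = U + a
X(O, c) = -3*O + (O + c)/(2*O) (X(O, c) = (1 - 4)*O + (c + O)/(O + O) = -3*O + (O + c)/((2*O)) = -3*O + (O + c)*(1/(2*O)) = -3*O + (O + c)/(2*O))
-10*X(Y(-5), 12) - 119 = -5*(12 + (-2*(-5))*(1 - (-12)*(-5)))/((-2*(-5))) - 119 = -5*(12 + 10*(1 - 6*10))/10 - 119 = -5*(12 + 10*(1 - 60))/10 - 119 = -5*(12 + 10*(-59))/10 - 119 = -5*(12 - 590)/10 - 119 = -5*(-578)/10 - 119 = -10*(-289/10) - 119 = 289 - 119 = 170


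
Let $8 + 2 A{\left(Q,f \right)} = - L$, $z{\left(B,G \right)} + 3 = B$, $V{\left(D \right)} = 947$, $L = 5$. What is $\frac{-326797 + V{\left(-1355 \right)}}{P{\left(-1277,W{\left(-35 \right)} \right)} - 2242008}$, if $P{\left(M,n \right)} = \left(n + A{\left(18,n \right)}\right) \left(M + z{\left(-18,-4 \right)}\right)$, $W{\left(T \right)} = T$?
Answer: $\frac{325850}{2188141} \approx 0.14892$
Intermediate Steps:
$z{\left(B,G \right)} = -3 + B$
$A{\left(Q,f \right)} = - \frac{13}{2}$ ($A{\left(Q,f \right)} = -4 + \frac{\left(-1\right) 5}{2} = -4 + \frac{1}{2} \left(-5\right) = -4 - \frac{5}{2} = - \frac{13}{2}$)
$P{\left(M,n \right)} = \left(-21 + M\right) \left(- \frac{13}{2} + n\right)$ ($P{\left(M,n \right)} = \left(n - \frac{13}{2}\right) \left(M - 21\right) = \left(- \frac{13}{2} + n\right) \left(M - 21\right) = \left(- \frac{13}{2} + n\right) \left(-21 + M\right) = \left(-21 + M\right) \left(- \frac{13}{2} + n\right)$)
$\frac{-326797 + V{\left(-1355 \right)}}{P{\left(-1277,W{\left(-35 \right)} \right)} - 2242008} = \frac{-326797 + 947}{\left(\frac{273}{2} - -735 - - \frac{16601}{2} - -44695\right) - 2242008} = - \frac{325850}{\left(\frac{273}{2} + 735 + \frac{16601}{2} + 44695\right) - 2242008} = - \frac{325850}{53867 - 2242008} = - \frac{325850}{-2188141} = \left(-325850\right) \left(- \frac{1}{2188141}\right) = \frac{325850}{2188141}$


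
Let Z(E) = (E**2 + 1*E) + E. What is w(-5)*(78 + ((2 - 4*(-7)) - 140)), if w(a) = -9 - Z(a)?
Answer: 768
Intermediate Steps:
Z(E) = E**2 + 2*E (Z(E) = (E**2 + E) + E = (E + E**2) + E = E**2 + 2*E)
w(a) = -9 - a*(2 + a)
w(-5)*(78 + ((2 - 4*(-7)) - 140)) = (-9 - 1*(-5)*(2 - 5))*(78 + ((2 - 4*(-7)) - 140)) = (-9 - 1*(-5)*(-3))*(78 + ((2 + 28) - 140)) = (-9 - 15)*(78 + (30 - 140)) = -24*(78 - 110) = -24*(-32) = 768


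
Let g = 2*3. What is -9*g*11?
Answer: -594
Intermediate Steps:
g = 6
-9*g*11 = -9*6*11 = -54*11 = -594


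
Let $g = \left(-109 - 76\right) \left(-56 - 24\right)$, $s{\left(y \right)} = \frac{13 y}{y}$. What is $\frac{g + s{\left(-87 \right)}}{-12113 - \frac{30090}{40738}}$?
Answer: $- \frac{301725997}{246744742} \approx -1.2228$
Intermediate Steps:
$s{\left(y \right)} = 13$
$g = 14800$ ($g = - 185 \left(-56 - 24\right) = \left(-185\right) \left(-80\right) = 14800$)
$\frac{g + s{\left(-87 \right)}}{-12113 - \frac{30090}{40738}} = \frac{14800 + 13}{-12113 - \frac{30090}{40738}} = \frac{14813}{-12113 - \frac{15045}{20369}} = \frac{14813}{- \frac{246744742}{20369}} = 14813 \left(- \frac{20369}{246744742}\right) = - \frac{301725997}{246744742}$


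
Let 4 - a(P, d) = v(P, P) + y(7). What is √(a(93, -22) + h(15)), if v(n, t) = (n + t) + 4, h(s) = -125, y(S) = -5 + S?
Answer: I*√313 ≈ 17.692*I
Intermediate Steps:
v(n, t) = 4 + n + t
a(P, d) = -2 - 2*P (a(P, d) = 4 - ((4 + P + P) + (-5 + 7)) = 4 - ((4 + 2*P) + 2) = 4 - (6 + 2*P) = 4 + (-6 - 2*P) = -2 - 2*P)
√(a(93, -22) + h(15)) = √((-2 - 2*93) - 125) = √((-2 - 186) - 125) = √(-188 - 125) = √(-313) = I*√313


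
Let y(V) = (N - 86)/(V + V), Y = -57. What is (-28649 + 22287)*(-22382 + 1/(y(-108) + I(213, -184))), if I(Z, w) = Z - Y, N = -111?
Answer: 8332484942636/58517 ≈ 1.4239e+8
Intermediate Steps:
y(V) = -197/(2*V) (y(V) = (-111 - 86)/(V + V) = -197*1/(2*V) = -197/(2*V))
I(Z, w) = 57 + Z (I(Z, w) = Z - 1*(-57) = Z + 57 = 57 + Z)
(-28649 + 22287)*(-22382 + 1/(y(-108) + I(213, -184))) = (-28649 + 22287)*(-22382 + 1/(-197/2/(-108) + (57 + 213))) = -6362*(-22382 + 1/(-197/2*(-1/108) + 270)) = -6362*(-22382 + 1/(197/216 + 270)) = -6362*(-22382 + 1/(58517/216)) = -6362*(-22382 + 216/58517) = -6362*(-1309727278/58517) = 8332484942636/58517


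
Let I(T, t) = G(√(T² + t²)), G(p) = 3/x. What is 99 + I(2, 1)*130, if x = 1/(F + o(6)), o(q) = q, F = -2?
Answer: 1659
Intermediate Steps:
x = ¼ (x = 1/(-2 + 6) = 1/4 = ¼ ≈ 0.25000)
G(p) = 12 (G(p) = 3/(¼) = 3*4 = 12)
I(T, t) = 12
99 + I(2, 1)*130 = 99 + 12*130 = 99 + 1560 = 1659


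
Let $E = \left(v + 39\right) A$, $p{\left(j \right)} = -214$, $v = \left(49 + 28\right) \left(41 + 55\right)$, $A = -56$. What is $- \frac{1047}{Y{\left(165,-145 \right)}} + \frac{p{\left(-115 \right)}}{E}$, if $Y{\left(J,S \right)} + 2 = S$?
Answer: $\frac{10374425}{1456476} \approx 7.123$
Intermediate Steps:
$Y{\left(J,S \right)} = -2 + S$
$v = 7392$ ($v = 77 \cdot 96 = 7392$)
$E = -416136$ ($E = \left(7392 + 39\right) \left(-56\right) = 7431 \left(-56\right) = -416136$)
$- \frac{1047}{Y{\left(165,-145 \right)}} + \frac{p{\left(-115 \right)}}{E} = - \frac{1047}{-2 - 145} - \frac{214}{-416136} = - \frac{1047}{-147} - - \frac{107}{208068} = \left(-1047\right) \left(- \frac{1}{147}\right) + \frac{107}{208068} = \frac{349}{49} + \frac{107}{208068} = \frac{10374425}{1456476}$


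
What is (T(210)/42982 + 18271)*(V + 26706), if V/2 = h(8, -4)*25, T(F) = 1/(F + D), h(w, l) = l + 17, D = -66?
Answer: 773399760538391/1547352 ≈ 4.9982e+8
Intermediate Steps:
h(w, l) = 17 + l
T(F) = 1/(-66 + F) (T(F) = 1/(F - 66) = 1/(-66 + F))
V = 650 (V = 2*((17 - 4)*25) = 2*(13*25) = 2*325 = 650)
(T(210)/42982 + 18271)*(V + 26706) = (1/((-66 + 210)*42982) + 18271)*(650 + 26706) = ((1/42982)/144 + 18271)*27356 = ((1/144)*(1/42982) + 18271)*27356 = (1/6189408 + 18271)*27356 = (113086673569/6189408)*27356 = 773399760538391/1547352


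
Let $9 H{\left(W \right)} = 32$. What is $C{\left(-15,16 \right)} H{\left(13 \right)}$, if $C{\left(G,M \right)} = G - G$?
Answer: $0$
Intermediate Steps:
$C{\left(G,M \right)} = 0$
$H{\left(W \right)} = \frac{32}{9}$ ($H{\left(W \right)} = \frac{1}{9} \cdot 32 = \frac{32}{9}$)
$C{\left(-15,16 \right)} H{\left(13 \right)} = 0 \cdot \frac{32}{9} = 0$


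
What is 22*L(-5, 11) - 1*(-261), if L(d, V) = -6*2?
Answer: -3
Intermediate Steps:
L(d, V) = -12
22*L(-5, 11) - 1*(-261) = 22*(-12) - 1*(-261) = -264 + 261 = -3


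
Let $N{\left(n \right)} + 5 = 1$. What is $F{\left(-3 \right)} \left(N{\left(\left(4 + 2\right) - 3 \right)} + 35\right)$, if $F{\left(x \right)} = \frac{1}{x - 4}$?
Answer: $- \frac{31}{7} \approx -4.4286$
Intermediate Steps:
$F{\left(x \right)} = \frac{1}{-4 + x}$
$N{\left(n \right)} = -4$ ($N{\left(n \right)} = -5 + 1 = -4$)
$F{\left(-3 \right)} \left(N{\left(\left(4 + 2\right) - 3 \right)} + 35\right) = \frac{-4 + 35}{-4 - 3} = \frac{1}{-7} \cdot 31 = \left(- \frac{1}{7}\right) 31 = - \frac{31}{7}$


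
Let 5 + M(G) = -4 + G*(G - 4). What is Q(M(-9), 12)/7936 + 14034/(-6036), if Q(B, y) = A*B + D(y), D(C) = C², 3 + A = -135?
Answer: -2088179/498976 ≈ -4.1849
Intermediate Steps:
A = -138 (A = -3 - 135 = -138)
M(G) = -9 + G*(-4 + G) (M(G) = -5 + (-4 + G*(G - 4)) = -5 + (-4 + G*(-4 + G)) = -9 + G*(-4 + G))
Q(B, y) = y² - 138*B (Q(B, y) = -138*B + y² = y² - 138*B)
Q(M(-9), 12)/7936 + 14034/(-6036) = (12² - 138*(-9 + (-9)² - 4*(-9)))/7936 + 14034/(-6036) = (144 - 138*(-9 + 81 + 36))*(1/7936) + 14034*(-1/6036) = (144 - 138*108)*(1/7936) - 2339/1006 = (144 - 14904)*(1/7936) - 2339/1006 = -14760*1/7936 - 2339/1006 = -1845/992 - 2339/1006 = -2088179/498976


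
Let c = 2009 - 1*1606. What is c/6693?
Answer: 403/6693 ≈ 0.060212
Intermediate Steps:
c = 403 (c = 2009 - 1606 = 403)
c/6693 = 403/6693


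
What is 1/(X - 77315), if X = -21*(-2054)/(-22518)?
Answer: -3753/290170384 ≈ -1.2934e-5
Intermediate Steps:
X = -7189/3753 (X = 43134*(-1/22518) = -7189/3753 ≈ -1.9155)
1/(X - 77315) = 1/(-7189/3753 - 77315) = 1/(-290170384/3753) = -3753/290170384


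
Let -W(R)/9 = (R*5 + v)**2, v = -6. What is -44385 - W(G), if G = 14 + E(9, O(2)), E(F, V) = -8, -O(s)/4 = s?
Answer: -39201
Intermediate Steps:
O(s) = -4*s
G = 6 (G = 14 - 8 = 6)
W(R) = -9*(-6 + 5*R)**2 (W(R) = -9*(R*5 - 6)**2 = -9*(5*R - 6)**2 = -9*(-6 + 5*R)**2)
-44385 - W(G) = -44385 - (-9)*(-6 + 5*6)**2 = -44385 - (-9)*(-6 + 30)**2 = -44385 - (-9)*24**2 = -44385 - (-9)*576 = -44385 - 1*(-5184) = -44385 + 5184 = -39201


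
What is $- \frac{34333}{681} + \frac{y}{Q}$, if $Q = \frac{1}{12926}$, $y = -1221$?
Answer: $- \frac{10748016259}{681} \approx -1.5783 \cdot 10^{7}$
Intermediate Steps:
$Q = \frac{1}{12926} \approx 7.7363 \cdot 10^{-5}$
$- \frac{34333}{681} + \frac{y}{Q} = - \frac{34333}{681} - 1221 \frac{1}{\frac{1}{12926}} = \left(-34333\right) \frac{1}{681} - 15782646 = - \frac{34333}{681} - 15782646 = - \frac{10748016259}{681}$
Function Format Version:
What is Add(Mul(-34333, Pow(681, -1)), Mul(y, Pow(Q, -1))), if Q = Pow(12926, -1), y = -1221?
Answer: Rational(-10748016259, 681) ≈ -1.5783e+7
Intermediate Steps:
Q = Rational(1, 12926) ≈ 7.7363e-5
Add(Mul(-34333, Pow(681, -1)), Mul(y, Pow(Q, -1))) = Add(Mul(-34333, Pow(681, -1)), Mul(-1221, Pow(Rational(1, 12926), -1))) = Add(Mul(-34333, Rational(1, 681)), Mul(-1221, 12926)) = Add(Rational(-34333, 681), -15782646) = Rational(-10748016259, 681)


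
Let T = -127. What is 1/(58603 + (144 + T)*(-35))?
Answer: 1/58008 ≈ 1.7239e-5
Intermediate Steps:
1/(58603 + (144 + T)*(-35)) = 1/(58603 + (144 - 127)*(-35)) = 1/(58603 + 17*(-35)) = 1/(58603 - 595) = 1/58008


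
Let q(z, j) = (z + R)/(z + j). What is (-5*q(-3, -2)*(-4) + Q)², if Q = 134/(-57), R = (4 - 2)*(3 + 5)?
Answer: 9597604/3249 ≈ 2954.0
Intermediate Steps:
R = 16 (R = 2*8 = 16)
Q = -134/57 (Q = 134*(-1/57) = -134/57 ≈ -2.3509)
q(z, j) = (16 + z)/(j + z) (q(z, j) = (z + 16)/(z + j) = (16 + z)/(j + z))
(-5*q(-3, -2)*(-4) + Q)² = (-5*(16 - 3)/(-2 - 3)*(-4) - 134/57)² = (-5*13/(-5)*(-4) - 134/57)² = (-(-1)*13*(-4) - 134/57)² = (-5*(-13/5)*(-4) - 134/57)² = (13*(-4) - 134/57)² = (-52 - 134/57)² = (-3098/57)² = 9597604/3249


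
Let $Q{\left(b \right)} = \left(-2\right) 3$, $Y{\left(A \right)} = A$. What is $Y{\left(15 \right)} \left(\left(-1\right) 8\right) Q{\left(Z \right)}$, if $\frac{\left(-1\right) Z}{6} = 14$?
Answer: $720$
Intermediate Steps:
$Z = -84$ ($Z = \left(-6\right) 14 = -84$)
$Q{\left(b \right)} = -6$
$Y{\left(15 \right)} \left(\left(-1\right) 8\right) Q{\left(Z \right)} = 15 \left(\left(-1\right) 8\right) \left(-6\right) = 15 \left(-8\right) \left(-6\right) = \left(-120\right) \left(-6\right) = 720$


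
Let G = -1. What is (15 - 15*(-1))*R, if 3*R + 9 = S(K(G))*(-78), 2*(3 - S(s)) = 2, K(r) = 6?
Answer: -1650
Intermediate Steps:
S(s) = 2 (S(s) = 3 - ½*2 = 3 - 1 = 2)
R = -55 (R = -3 + (2*(-78))/3 = -3 + (⅓)*(-156) = -3 - 52 = -55)
(15 - 15*(-1))*R = (15 - 15*(-1))*(-55) = (15 + 15)*(-55) = 30*(-55) = -1650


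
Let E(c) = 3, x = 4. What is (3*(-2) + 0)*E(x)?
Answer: -18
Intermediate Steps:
(3*(-2) + 0)*E(x) = (3*(-2) + 0)*3 = (-6 + 0)*3 = -6*3 = -18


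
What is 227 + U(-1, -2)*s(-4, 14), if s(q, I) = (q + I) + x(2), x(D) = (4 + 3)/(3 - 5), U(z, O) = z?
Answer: 441/2 ≈ 220.50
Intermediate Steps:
x(D) = -7/2 (x(D) = 7/(-2) = 7*(-½) = -7/2)
s(q, I) = -7/2 + I + q (s(q, I) = (q + I) - 7/2 = (I + q) - 7/2 = -7/2 + I + q)
227 + U(-1, -2)*s(-4, 14) = 227 - (-7/2 + 14 - 4) = 227 - 1*13/2 = 227 - 13/2 = 441/2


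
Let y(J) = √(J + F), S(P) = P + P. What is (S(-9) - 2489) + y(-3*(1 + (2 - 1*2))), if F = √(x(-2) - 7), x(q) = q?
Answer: -2507 + √(-3 + 3*I) ≈ -2506.2 + 1.903*I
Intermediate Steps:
S(P) = 2*P
F = 3*I (F = √(-2 - 7) = √(-9) = 3*I ≈ 3.0*I)
y(J) = √(J + 3*I)
(S(-9) - 2489) + y(-3*(1 + (2 - 1*2))) = (2*(-9) - 2489) + √(-3*(1 + (2 - 1*2)) + 3*I) = (-18 - 2489) + √(-3*(1 + (2 - 2)) + 3*I) = -2507 + √(-3*(1 + 0) + 3*I) = -2507 + √(-3*1 + 3*I) = -2507 + √(-3 + 3*I)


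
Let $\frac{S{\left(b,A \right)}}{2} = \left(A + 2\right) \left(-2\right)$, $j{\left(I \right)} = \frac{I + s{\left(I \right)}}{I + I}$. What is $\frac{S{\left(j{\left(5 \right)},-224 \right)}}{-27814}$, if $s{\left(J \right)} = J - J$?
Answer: $- \frac{444}{13907} \approx -0.031926$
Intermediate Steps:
$s{\left(J \right)} = 0$
$j{\left(I \right)} = \frac{1}{2}$ ($j{\left(I \right)} = \frac{I + 0}{I + I} = \frac{I}{2 I} = I \frac{1}{2 I} = \frac{1}{2}$)
$S{\left(b,A \right)} = -8 - 4 A$ ($S{\left(b,A \right)} = 2 \left(A + 2\right) \left(-2\right) = 2 \left(2 + A\right) \left(-2\right) = 2 \left(-4 - 2 A\right) = -8 - 4 A$)
$\frac{S{\left(j{\left(5 \right)},-224 \right)}}{-27814} = \frac{-8 - -896}{-27814} = \left(-8 + 896\right) \left(- \frac{1}{27814}\right) = 888 \left(- \frac{1}{27814}\right) = - \frac{444}{13907}$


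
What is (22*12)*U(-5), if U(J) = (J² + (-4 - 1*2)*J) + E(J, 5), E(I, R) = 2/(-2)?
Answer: 14256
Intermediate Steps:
E(I, R) = -1 (E(I, R) = 2*(-½) = -1)
U(J) = -1 + J² - 6*J (U(J) = (J² + (-4 - 1*2)*J) - 1 = (J² + (-4 - 2)*J) - 1 = (J² - 6*J) - 1 = -1 + J² - 6*J)
(22*12)*U(-5) = (22*12)*(-1 + (-5)² - 6*(-5)) = 264*(-1 + 25 + 30) = 264*54 = 14256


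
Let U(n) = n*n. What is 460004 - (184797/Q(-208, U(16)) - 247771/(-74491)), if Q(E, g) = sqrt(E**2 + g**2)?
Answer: 34265910193/74491 - 184797*sqrt(17)/1360 ≈ 4.5944e+5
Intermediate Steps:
U(n) = n**2
460004 - (184797/Q(-208, U(16)) - 247771/(-74491)) = 460004 - (184797/(sqrt((-208)**2 + (16**2)**2)) - 247771/(-74491)) = 460004 - (184797/(sqrt(43264 + 256**2)) - 247771*(-1/74491)) = 460004 - (184797/(sqrt(43264 + 65536)) + 247771/74491) = 460004 - (184797/(sqrt(108800)) + 247771/74491) = 460004 - (184797/((80*sqrt(17))) + 247771/74491) = 460004 - (184797*(sqrt(17)/1360) + 247771/74491) = 460004 - (184797*sqrt(17)/1360 + 247771/74491) = 460004 - (247771/74491 + 184797*sqrt(17)/1360) = 460004 + (-247771/74491 - 184797*sqrt(17)/1360) = 34265910193/74491 - 184797*sqrt(17)/1360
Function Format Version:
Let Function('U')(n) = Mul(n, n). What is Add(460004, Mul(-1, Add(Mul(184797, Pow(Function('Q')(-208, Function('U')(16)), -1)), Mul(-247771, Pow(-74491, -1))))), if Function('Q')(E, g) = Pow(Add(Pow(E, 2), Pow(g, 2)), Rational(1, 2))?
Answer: Add(Rational(34265910193, 74491), Mul(Rational(-184797, 1360), Pow(17, Rational(1, 2)))) ≈ 4.5944e+5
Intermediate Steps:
Function('U')(n) = Pow(n, 2)
Add(460004, Mul(-1, Add(Mul(184797, Pow(Function('Q')(-208, Function('U')(16)), -1)), Mul(-247771, Pow(-74491, -1))))) = Add(460004, Mul(-1, Add(Mul(184797, Pow(Pow(Add(Pow(-208, 2), Pow(Pow(16, 2), 2)), Rational(1, 2)), -1)), Mul(-247771, Pow(-74491, -1))))) = Add(460004, Mul(-1, Add(Mul(184797, Pow(Pow(Add(43264, Pow(256, 2)), Rational(1, 2)), -1)), Mul(-247771, Rational(-1, 74491))))) = Add(460004, Mul(-1, Add(Mul(184797, Pow(Pow(Add(43264, 65536), Rational(1, 2)), -1)), Rational(247771, 74491)))) = Add(460004, Mul(-1, Add(Mul(184797, Pow(Pow(108800, Rational(1, 2)), -1)), Rational(247771, 74491)))) = Add(460004, Mul(-1, Add(Mul(184797, Pow(Mul(80, Pow(17, Rational(1, 2))), -1)), Rational(247771, 74491)))) = Add(460004, Mul(-1, Add(Mul(184797, Mul(Rational(1, 1360), Pow(17, Rational(1, 2)))), Rational(247771, 74491)))) = Add(460004, Mul(-1, Add(Mul(Rational(184797, 1360), Pow(17, Rational(1, 2))), Rational(247771, 74491)))) = Add(460004, Mul(-1, Add(Rational(247771, 74491), Mul(Rational(184797, 1360), Pow(17, Rational(1, 2)))))) = Add(460004, Add(Rational(-247771, 74491), Mul(Rational(-184797, 1360), Pow(17, Rational(1, 2))))) = Add(Rational(34265910193, 74491), Mul(Rational(-184797, 1360), Pow(17, Rational(1, 2))))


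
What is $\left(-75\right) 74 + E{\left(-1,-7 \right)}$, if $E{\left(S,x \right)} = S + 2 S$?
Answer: $-5553$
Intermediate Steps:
$E{\left(S,x \right)} = 3 S$
$\left(-75\right) 74 + E{\left(-1,-7 \right)} = \left(-75\right) 74 + 3 \left(-1\right) = -5550 - 3 = -5553$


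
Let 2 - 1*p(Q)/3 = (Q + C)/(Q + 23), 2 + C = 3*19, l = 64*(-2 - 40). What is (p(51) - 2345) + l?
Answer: -186158/37 ≈ -5031.3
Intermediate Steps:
l = -2688 (l = 64*(-42) = -2688)
C = 55 (C = -2 + 3*19 = -2 + 57 = 55)
p(Q) = 6 - 3*(55 + Q)/(23 + Q) (p(Q) = 6 - 3*(Q + 55)/(Q + 23) = 6 - 3*(55 + Q)/(23 + Q))
(p(51) - 2345) + l = (3*(-9 + 51)/(23 + 51) - 2345) - 2688 = (3*42/74 - 2345) - 2688 = (3*(1/74)*42 - 2345) - 2688 = (63/37 - 2345) - 2688 = -86702/37 - 2688 = -186158/37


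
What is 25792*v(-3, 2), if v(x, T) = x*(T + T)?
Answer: -309504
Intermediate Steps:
v(x, T) = 2*T*x (v(x, T) = x*(2*T) = 2*T*x)
25792*v(-3, 2) = 25792*(2*2*(-3)) = 25792*(-12) = -309504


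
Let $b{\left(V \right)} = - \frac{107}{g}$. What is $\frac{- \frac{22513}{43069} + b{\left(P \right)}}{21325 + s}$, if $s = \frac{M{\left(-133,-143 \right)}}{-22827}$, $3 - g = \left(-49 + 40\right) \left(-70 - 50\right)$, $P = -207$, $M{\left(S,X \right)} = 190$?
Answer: $- \frac{149426439862}{7526567241371035} \approx -1.9853 \cdot 10^{-5}$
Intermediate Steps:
$g = -1077$ ($g = 3 - \left(-49 + 40\right) \left(-70 - 50\right) = 3 - \left(-9\right) \left(-120\right) = 3 - 1080 = -1077$)
$s = - \frac{190}{22827}$ ($s = \frac{190}{-22827} = 190 \left(- \frac{1}{22827}\right) = - \frac{190}{22827} \approx -0.0083235$)
$b{\left(V \right)} = \frac{107}{1077}$ ($b{\left(V \right)} = - \frac{107}{-1077} = \left(-107\right) \left(- \frac{1}{1077}\right) = \frac{107}{1077}$)
$\frac{- \frac{22513}{43069} + b{\left(P \right)}}{21325 + s} = \frac{- \frac{22513}{43069} + \frac{107}{1077}}{21325 - \frac{190}{22827}} = \frac{\left(-22513\right) \frac{1}{43069} + \frac{107}{1077}}{\frac{486785585}{22827}} = \left(- \frac{22513}{43069} + \frac{107}{1077}\right) \frac{22827}{486785585} = \left(- \frac{19638118}{46385313}\right) \frac{22827}{486785585} = - \frac{149426439862}{7526567241371035}$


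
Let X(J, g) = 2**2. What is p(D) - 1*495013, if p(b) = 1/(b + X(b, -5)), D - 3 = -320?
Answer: -154939070/313 ≈ -4.9501e+5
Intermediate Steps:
X(J, g) = 4
D = -317 (D = 3 - 320 = -317)
p(b) = 1/(4 + b) (p(b) = 1/(b + 4) = 1/(4 + b))
p(D) - 1*495013 = 1/(4 - 317) - 1*495013 = 1/(-313) - 495013 = -1/313 - 495013 = -154939070/313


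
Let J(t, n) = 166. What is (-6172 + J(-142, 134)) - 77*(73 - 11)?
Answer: -10780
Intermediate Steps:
(-6172 + J(-142, 134)) - 77*(73 - 11) = (-6172 + 166) - 77*(73 - 11) = -6006 - 77*62 = -6006 - 4774 = -10780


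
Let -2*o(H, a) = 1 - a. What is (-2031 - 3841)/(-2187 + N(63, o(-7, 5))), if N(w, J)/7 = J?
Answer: 5872/2173 ≈ 2.7023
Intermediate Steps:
o(H, a) = -½ + a/2 (o(H, a) = -(1 - a)/2 = -½ + a/2)
N(w, J) = 7*J
(-2031 - 3841)/(-2187 + N(63, o(-7, 5))) = (-2031 - 3841)/(-2187 + 7*(-½ + (½)*5)) = -5872/(-2187 + 7*(-½ + 5/2)) = -5872/(-2187 + 7*2) = -5872/(-2187 + 14) = -5872/(-2173) = -5872*(-1/2173) = 5872/2173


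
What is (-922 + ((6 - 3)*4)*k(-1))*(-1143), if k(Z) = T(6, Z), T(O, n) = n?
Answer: 1067562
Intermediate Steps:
k(Z) = Z
(-922 + ((6 - 3)*4)*k(-1))*(-1143) = (-922 + ((6 - 3)*4)*(-1))*(-1143) = (-922 + (3*4)*(-1))*(-1143) = (-922 + 12*(-1))*(-1143) = (-922 - 12)*(-1143) = -934*(-1143) = 1067562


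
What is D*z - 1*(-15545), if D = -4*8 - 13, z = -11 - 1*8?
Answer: 16400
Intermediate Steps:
z = -19 (z = -11 - 8 = -19)
D = -45 (D = -32 - 13 = -45)
D*z - 1*(-15545) = -45*(-19) - 1*(-15545) = 855 + 15545 = 16400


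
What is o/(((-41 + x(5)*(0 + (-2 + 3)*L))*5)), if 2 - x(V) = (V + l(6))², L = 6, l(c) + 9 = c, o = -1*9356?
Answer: 9356/265 ≈ 35.306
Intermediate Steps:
o = -9356
l(c) = -9 + c
x(V) = 2 - (-3 + V)² (x(V) = 2 - (V + (-9 + 6))² = 2 - (V - 3)² = 2 - (-3 + V)²)
o/(((-41 + x(5)*(0 + (-2 + 3)*L))*5)) = -9356*1/(5*(-41 + (2 - (-3 + 5)²)*(0 + (-2 + 3)*6))) = -9356*1/(5*(-41 + (2 - 1*2²)*(0 + 1*6))) = -9356*1/(5*(-41 + (2 - 1*4)*(0 + 6))) = -9356*1/(5*(-41 + (2 - 4)*6)) = -9356*1/(5*(-41 - 2*6)) = -9356*1/(5*(-41 - 12)) = -9356/((-53*5)) = -9356/(-265) = -9356*(-1/265) = 9356/265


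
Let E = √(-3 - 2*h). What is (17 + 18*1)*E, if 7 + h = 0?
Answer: 35*√11 ≈ 116.08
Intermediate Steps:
h = -7 (h = -7 + 0 = -7)
E = √11 (E = √(-3 - 2*(-7)) = √(-3 + 14) = √11 ≈ 3.3166)
(17 + 18*1)*E = (17 + 18*1)*√11 = (17 + 18)*√11 = 35*√11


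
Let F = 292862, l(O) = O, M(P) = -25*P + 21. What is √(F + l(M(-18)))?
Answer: √293333 ≈ 541.60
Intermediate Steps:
M(P) = 21 - 25*P
√(F + l(M(-18))) = √(292862 + (21 - 25*(-18))) = √(292862 + (21 + 450)) = √(292862 + 471) = √293333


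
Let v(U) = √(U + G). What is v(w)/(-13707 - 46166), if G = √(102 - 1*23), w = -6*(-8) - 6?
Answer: -√(42 + √79)/59873 ≈ -0.00011915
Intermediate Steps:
w = 42 (w = 48 - 6 = 42)
G = √79 (G = √(102 - 23) = √79 ≈ 8.8882)
v(U) = √(U + √79)
v(w)/(-13707 - 46166) = √(42 + √79)/(-13707 - 46166) = √(42 + √79)/(-59873) = √(42 + √79)*(-1/59873) = -√(42 + √79)/59873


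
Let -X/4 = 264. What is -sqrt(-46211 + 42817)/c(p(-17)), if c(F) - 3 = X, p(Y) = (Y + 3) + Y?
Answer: I*sqrt(3394)/1053 ≈ 0.055326*I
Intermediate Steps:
X = -1056 (X = -4*264 = -1056)
p(Y) = 3 + 2*Y (p(Y) = (3 + Y) + Y = 3 + 2*Y)
c(F) = -1053 (c(F) = 3 - 1056 = -1053)
-sqrt(-46211 + 42817)/c(p(-17)) = -sqrt(-46211 + 42817)/(-1053) = -sqrt(-3394)*(-1)/1053 = -I*sqrt(3394)*(-1)/1053 = -(-1)*I*sqrt(3394)/1053 = I*sqrt(3394)/1053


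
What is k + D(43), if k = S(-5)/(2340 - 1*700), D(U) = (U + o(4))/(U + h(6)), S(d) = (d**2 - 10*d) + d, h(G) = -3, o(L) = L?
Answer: 1997/1640 ≈ 1.2177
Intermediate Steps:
S(d) = d**2 - 9*d
D(U) = (4 + U)/(-3 + U) (D(U) = (U + 4)/(U - 3) = (4 + U)/(-3 + U))
k = 7/164 (k = (-5*(-9 - 5))/(2340 - 1*700) = (-5*(-14))/(2340 - 700) = 70/1640 = 70*(1/1640) = 7/164 ≈ 0.042683)
k + D(43) = 7/164 + (4 + 43)/(-3 + 43) = 7/164 + 47/40 = 1997/1640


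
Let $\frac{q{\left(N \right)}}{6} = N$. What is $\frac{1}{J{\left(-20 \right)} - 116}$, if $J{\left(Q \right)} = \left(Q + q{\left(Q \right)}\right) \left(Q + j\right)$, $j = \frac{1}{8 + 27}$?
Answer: $\frac{1}{2680} \approx 0.00037313$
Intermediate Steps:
$j = \frac{1}{35} \approx 0.028571$
$q{\left(N \right)} = 6 N$
$J{\left(Q \right)} = 7 Q \left(\frac{1}{35} + Q\right)$ ($J{\left(Q \right)} = \left(Q + 6 Q\right) \left(Q + \frac{1}{35}\right) = 7 Q \left(\frac{1}{35} + Q\right)$)
$\frac{1}{J{\left(-20 \right)} - 116} = \frac{1}{\frac{1}{5} \left(-20\right) \left(1 + 35 \left(-20\right)\right) - 116} = \frac{1}{\frac{1}{5} \left(-20\right) \left(1 - 700\right) - 116} = \frac{1}{\frac{1}{5} \left(-20\right) \left(-699\right) - 116} = \frac{1}{2796 - 116} = \frac{1}{2680}$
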